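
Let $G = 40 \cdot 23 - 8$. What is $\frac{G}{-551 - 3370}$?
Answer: $- \frac{304}{1307} \approx -0.23259$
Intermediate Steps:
$G = 912$ ($G = 920 - 8 = 912$)
$\frac{G}{-551 - 3370} = \frac{912}{-551 - 3370} = \frac{912}{-3921} = 912 \left(- \frac{1}{3921}\right) = - \frac{304}{1307}$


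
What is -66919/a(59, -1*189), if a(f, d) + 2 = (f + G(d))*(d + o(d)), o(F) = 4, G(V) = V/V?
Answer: 66919/11102 ≈ 6.0276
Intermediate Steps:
G(V) = 1
a(f, d) = -2 + (1 + f)*(4 + d) (a(f, d) = -2 + (f + 1)*(d + 4) = -2 + (1 + f)*(4 + d))
-66919/a(59, -1*189) = -66919/(2 - 1*189 + 4*59 - 1*189*59) = -66919/(2 - 189 + 236 - 189*59) = -66919/(2 - 189 + 236 - 11151) = -66919/(-11102) = -66919*(-1/11102) = 66919/11102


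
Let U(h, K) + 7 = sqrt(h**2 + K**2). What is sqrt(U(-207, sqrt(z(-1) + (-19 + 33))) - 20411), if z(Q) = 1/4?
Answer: sqrt(-81672 + 2*sqrt(171453))/2 ≈ 142.17*I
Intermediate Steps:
z(Q) = 1/4
U(h, K) = -7 + sqrt(K**2 + h**2) (U(h, K) = -7 + sqrt(h**2 + K**2) = -7 + sqrt(K**2 + h**2))
sqrt(U(-207, sqrt(z(-1) + (-19 + 33))) - 20411) = sqrt((-7 + sqrt((sqrt(1/4 + (-19 + 33)))**2 + (-207)**2)) - 20411) = sqrt((-7 + sqrt((sqrt(1/4 + 14))**2 + 42849)) - 20411) = sqrt((-7 + sqrt((sqrt(57/4))**2 + 42849)) - 20411) = sqrt((-7 + sqrt((sqrt(57)/2)**2 + 42849)) - 20411) = sqrt((-7 + sqrt(57/4 + 42849)) - 20411) = sqrt((-7 + sqrt(171453/4)) - 20411) = sqrt((-7 + sqrt(171453)/2) - 20411) = sqrt(-20418 + sqrt(171453)/2)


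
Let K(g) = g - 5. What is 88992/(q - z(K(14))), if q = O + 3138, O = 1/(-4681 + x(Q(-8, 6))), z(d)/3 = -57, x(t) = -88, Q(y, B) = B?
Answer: 106100712/3945155 ≈ 26.894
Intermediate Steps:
K(g) = -5 + g
z(d) = -171 (z(d) = 3*(-57) = -171)
O = -1/4769 (O = 1/(-4681 - 88) = 1/(-4769) = -1/4769 ≈ -0.00020969)
q = 14965121/4769 (q = -1/4769 + 3138 = 14965121/4769 ≈ 3138.0)
88992/(q - z(K(14))) = 88992/(14965121/4769 - 1*(-171)) = 88992/(14965121/4769 + 171) = 88992/(15780620/4769) = 88992*(4769/15780620) = 106100712/3945155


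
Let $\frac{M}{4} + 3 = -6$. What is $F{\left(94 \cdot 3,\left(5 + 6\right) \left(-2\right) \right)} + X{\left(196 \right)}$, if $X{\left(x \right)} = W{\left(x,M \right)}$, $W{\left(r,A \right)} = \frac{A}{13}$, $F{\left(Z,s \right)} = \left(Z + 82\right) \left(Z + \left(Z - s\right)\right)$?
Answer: $\frac{2772916}{13} \approx 2.133 \cdot 10^{5}$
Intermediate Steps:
$M = -36$ ($M = -12 + 4 \left(-6\right) = -12 - 24 = -36$)
$F{\left(Z,s \right)} = \left(82 + Z\right) \left(- s + 2 Z\right)$
$W{\left(r,A \right)} = \frac{A}{13}$ ($W{\left(r,A \right)} = A \frac{1}{13} = \frac{A}{13}$)
$X{\left(x \right)} = - \frac{36}{13}$ ($X{\left(x \right)} = \frac{1}{13} \left(-36\right) = - \frac{36}{13}$)
$F{\left(94 \cdot 3,\left(5 + 6\right) \left(-2\right) \right)} + X{\left(196 \right)} = \left(- 82 \left(5 + 6\right) \left(-2\right) + 2 \left(94 \cdot 3\right)^{2} + 164 \cdot 94 \cdot 3 - 94 \cdot 3 \left(5 + 6\right) \left(-2\right)\right) - \frac{36}{13} = \left(- 82 \cdot 11 \left(-2\right) + 2 \cdot 282^{2} + 164 \cdot 282 - 282 \cdot 11 \left(-2\right)\right) - \frac{36}{13} = \left(\left(-82\right) \left(-22\right) + 2 \cdot 79524 + 46248 - 282 \left(-22\right)\right) - \frac{36}{13} = \left(1804 + 159048 + 46248 + 6204\right) - \frac{36}{13} = 213304 - \frac{36}{13} = \frac{2772916}{13}$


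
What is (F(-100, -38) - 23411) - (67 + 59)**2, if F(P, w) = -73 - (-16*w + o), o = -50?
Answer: -39918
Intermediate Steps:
F(P, w) = -23 + 16*w (F(P, w) = -73 - (-16*w - 50) = -73 - (-50 - 16*w) = -73 + (50 + 16*w) = -23 + 16*w)
(F(-100, -38) - 23411) - (67 + 59)**2 = ((-23 + 16*(-38)) - 23411) - (67 + 59)**2 = ((-23 - 608) - 23411) - 1*126**2 = (-631 - 23411) - 1*15876 = -24042 - 15876 = -39918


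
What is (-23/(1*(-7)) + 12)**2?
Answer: 11449/49 ≈ 233.65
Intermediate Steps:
(-23/(1*(-7)) + 12)**2 = (-23/(-7) + 12)**2 = (-23*(-1/7) + 12)**2 = (23/7 + 12)**2 = (107/7)**2 = 11449/49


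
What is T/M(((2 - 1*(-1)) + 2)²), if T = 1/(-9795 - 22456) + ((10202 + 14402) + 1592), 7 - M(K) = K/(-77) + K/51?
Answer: 3317714934765/865584589 ≈ 3832.9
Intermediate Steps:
M(K) = 7 - 26*K/3927 (M(K) = 7 - (K/(-77) + K/51) = 7 - (K*(-1/77) + K*(1/51)) = 7 - (-K/77 + K/51) = 7 - 26*K/3927)
T = 844847195/32251 (T = 1/(-32251) + (24604 + 1592) = -1/32251 + 26196 = 844847195/32251 ≈ 26196.)
T/M(((2 - 1*(-1)) + 2)²) = 844847195/(32251*(7 - 26*((2 - 1*(-1)) + 2)²/3927)) = 844847195/(32251*(7 - 26*((2 + 1) + 2)²/3927)) = 844847195/(32251*(7 - 26*(3 + 2)²/3927)) = 844847195/(32251*(7 - 26/3927*5²)) = 844847195/(32251*(7 - 26/3927*25)) = 844847195/(32251*(7 - 650/3927)) = 844847195/(32251*(26839/3927)) = (844847195/32251)*(3927/26839) = 3317714934765/865584589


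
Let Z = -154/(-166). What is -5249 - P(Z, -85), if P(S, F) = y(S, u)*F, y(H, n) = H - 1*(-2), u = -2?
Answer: -415012/83 ≈ -5000.1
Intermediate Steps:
y(H, n) = 2 + H (y(H, n) = H + 2 = 2 + H)
Z = 77/83 (Z = -154*(-1/166) = 77/83 ≈ 0.92771)
P(S, F) = F*(2 + S) (P(S, F) = (2 + S)*F = F*(2 + S))
-5249 - P(Z, -85) = -5249 - (-85)*(2 + 77/83) = -5249 - (-85)*243/83 = -5249 - 1*(-20655/83) = -5249 + 20655/83 = -415012/83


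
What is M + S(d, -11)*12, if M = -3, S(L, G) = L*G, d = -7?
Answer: 921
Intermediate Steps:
S(L, G) = G*L
M + S(d, -11)*12 = -3 - 11*(-7)*12 = -3 + 77*12 = -3 + 924 = 921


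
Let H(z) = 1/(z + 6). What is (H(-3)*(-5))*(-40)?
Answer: 200/3 ≈ 66.667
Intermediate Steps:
H(z) = 1/(6 + z)
(H(-3)*(-5))*(-40) = (-5/(6 - 3))*(-40) = (-5/3)*(-40) = ((1/3)*(-5))*(-40) = -5/3*(-40) = 200/3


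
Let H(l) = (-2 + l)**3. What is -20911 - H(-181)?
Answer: 6107576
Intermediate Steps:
-20911 - H(-181) = -20911 - (-2 - 181)**3 = -20911 - 1*(-183)**3 = -20911 - 1*(-6128487) = -20911 + 6128487 = 6107576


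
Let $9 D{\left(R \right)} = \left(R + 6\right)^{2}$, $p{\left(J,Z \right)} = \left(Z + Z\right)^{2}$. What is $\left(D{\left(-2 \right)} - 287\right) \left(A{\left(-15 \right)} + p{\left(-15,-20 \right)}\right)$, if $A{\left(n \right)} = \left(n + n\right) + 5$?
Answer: $-449225$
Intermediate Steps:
$p{\left(J,Z \right)} = 4 Z^{2}$ ($p{\left(J,Z \right)} = \left(2 Z\right)^{2} = 4 Z^{2}$)
$A{\left(n \right)} = 5 + 2 n$ ($A{\left(n \right)} = 2 n + 5 = 5 + 2 n$)
$D{\left(R \right)} = \frac{\left(6 + R\right)^{2}}{9}$ ($D{\left(R \right)} = \frac{\left(R + 6\right)^{2}}{9} = \frac{\left(6 + R\right)^{2}}{9}$)
$\left(D{\left(-2 \right)} - 287\right) \left(A{\left(-15 \right)} + p{\left(-15,-20 \right)}\right) = \left(\frac{\left(6 - 2\right)^{2}}{9} - 287\right) \left(\left(5 + 2 \left(-15\right)\right) + 4 \left(-20\right)^{2}\right) = \left(\frac{4^{2}}{9} - 287\right) \left(\left(5 - 30\right) + 4 \cdot 400\right) = \left(\frac{1}{9} \cdot 16 - 287\right) \left(-25 + 1600\right) = \left(\frac{16}{9} - 287\right) 1575 = \left(- \frac{2567}{9}\right) 1575 = -449225$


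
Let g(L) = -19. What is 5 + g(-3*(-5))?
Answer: -14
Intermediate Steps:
5 + g(-3*(-5)) = 5 - 19 = -14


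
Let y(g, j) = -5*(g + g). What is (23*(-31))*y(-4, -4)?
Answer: -28520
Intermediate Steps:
y(g, j) = -10*g
(23*(-31))*y(-4, -4) = (23*(-31))*(-10*(-4)) = -713*40 = -28520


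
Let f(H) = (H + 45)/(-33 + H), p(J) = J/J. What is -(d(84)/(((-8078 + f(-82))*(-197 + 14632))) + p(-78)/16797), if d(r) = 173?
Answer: -2614994308/45046691304087 ≈ -5.8051e-5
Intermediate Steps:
p(J) = 1
f(H) = (45 + H)/(-33 + H)
-(d(84)/(((-8078 + f(-82))*(-197 + 14632))) + p(-78)/16797) = -(173/(((-8078 + (45 - 82)/(-33 - 82))*(-197 + 14632))) + 1/16797) = -(173/(((-8078 - 37/(-115))*14435)) + 1*(1/16797)) = -(173/(((-8078 - 1/115*(-37))*14435)) + 1/16797) = -(173/(((-8078 + 37/115)*14435)) + 1/16797) = -(173/((-928933/115*14435)) + 1/16797) = -(173/(-2681829571/23) + 1/16797) = -(173*(-23/2681829571) + 1/16797) = -(-3979/2681829571 + 1/16797) = -1*2614994308/45046691304087 = -2614994308/45046691304087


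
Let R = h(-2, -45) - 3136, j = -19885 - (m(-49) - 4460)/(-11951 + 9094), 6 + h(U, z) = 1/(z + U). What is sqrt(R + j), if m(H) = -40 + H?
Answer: I*sqrt(415225472176847)/134279 ≈ 151.75*I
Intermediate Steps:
h(U, z) = -6 + 1/(U + z) (h(U, z) = -6 + 1/(z + U) = -6 + 1/(U + z))
j = -56815994/2857 (j = -19885 - ((-40 - 49) - 4460)/(-11951 + 9094) = -19885 - (-89 - 4460)/(-2857) = -19885 - (-4549)*(-1)/2857 = -19885 - 1*4549/2857 = -19885 - 4549/2857 = -56815994/2857 ≈ -19887.)
R = -147675/47 (R = (1 - 6*(-2) - 6*(-45))/(-2 - 45) - 3136 = (1 + 12 + 270)/(-47) - 3136 = -1/47*283 - 3136 = -283/47 - 3136 = -147675/47 ≈ -3142.0)
sqrt(R + j) = sqrt(-147675/47 - 56815994/2857) = sqrt(-3092259193/134279) = I*sqrt(415225472176847)/134279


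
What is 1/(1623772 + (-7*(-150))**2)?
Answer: 1/2726272 ≈ 3.6680e-7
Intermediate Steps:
1/(1623772 + (-7*(-150))**2) = 1/(1623772 + 1050**2) = 1/(1623772 + 1102500) = 1/2726272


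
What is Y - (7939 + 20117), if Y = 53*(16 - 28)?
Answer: -28692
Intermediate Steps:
Y = -636 (Y = 53*(-12) = -636)
Y - (7939 + 20117) = -636 - (7939 + 20117) = -636 - 1*28056 = -636 - 28056 = -28692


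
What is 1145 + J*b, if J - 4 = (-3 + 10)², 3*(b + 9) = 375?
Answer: 7293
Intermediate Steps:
b = 116 (b = -9 + (⅓)*375 = -9 + 125 = 116)
J = 53 (J = 4 + (-3 + 10)² = 4 + 7² = 4 + 49 = 53)
1145 + J*b = 1145 + 53*116 = 1145 + 6148 = 7293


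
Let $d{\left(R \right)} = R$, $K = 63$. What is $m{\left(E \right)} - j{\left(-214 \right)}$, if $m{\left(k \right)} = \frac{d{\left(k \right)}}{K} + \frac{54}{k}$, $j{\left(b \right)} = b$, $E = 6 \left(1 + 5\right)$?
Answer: $\frac{3025}{14} \approx 216.07$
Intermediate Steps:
$E = 36$ ($E = 6 \cdot 6 = 36$)
$m{\left(k \right)} = \frac{54}{k} + \frac{k}{63}$ ($m{\left(k \right)} = \frac{k}{63} + \frac{54}{k} = \frac{54}{k} + \frac{k}{63}$)
$m{\left(E \right)} - j{\left(-214 \right)} = \left(\frac{54}{36} + \frac{1}{63} \cdot 36\right) - -214 = \left(54 \cdot \frac{1}{36} + \frac{4}{7}\right) + 214 = \left(\frac{3}{2} + \frac{4}{7}\right) + 214 = \frac{29}{14} + 214 = \frac{3025}{14}$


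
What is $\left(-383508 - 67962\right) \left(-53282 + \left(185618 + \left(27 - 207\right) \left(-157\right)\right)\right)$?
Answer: $-72504276120$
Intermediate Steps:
$\left(-383508 - 67962\right) \left(-53282 + \left(185618 + \left(27 - 207\right) \left(-157\right)\right)\right) = - 451470 \left(-53282 + \left(185618 - -28260\right)\right) = - 451470 \left(-53282 + \left(185618 + 28260\right)\right) = - 451470 \left(-53282 + 213878\right) = \left(-451470\right) 160596 = -72504276120$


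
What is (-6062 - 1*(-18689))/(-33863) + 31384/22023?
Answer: 784671971/745764849 ≈ 1.0522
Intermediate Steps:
(-6062 - 1*(-18689))/(-33863) + 31384/22023 = (-6062 + 18689)*(-1/33863) + 31384*(1/22023) = 12627*(-1/33863) + 31384/22023 = -12627/33863 + 31384/22023 = 784671971/745764849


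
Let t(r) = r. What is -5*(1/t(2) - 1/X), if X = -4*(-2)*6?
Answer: -115/48 ≈ -2.3958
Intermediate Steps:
X = 48 (X = 8*6 = 48)
-5*(1/t(2) - 1/X) = -5*(1/2 - 1/48) = -5*(1*(½) - 1*1/48) = -5*(½ - 1/48) = -5*23/48 = -115/48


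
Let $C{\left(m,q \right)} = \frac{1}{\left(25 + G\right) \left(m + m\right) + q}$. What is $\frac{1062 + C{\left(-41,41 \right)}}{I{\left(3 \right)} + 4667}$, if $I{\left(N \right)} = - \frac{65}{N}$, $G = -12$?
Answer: $\frac{48741}{213200} \approx 0.22862$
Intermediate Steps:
$C{\left(m,q \right)} = \frac{1}{q + 26 m}$ ($C{\left(m,q \right)} = \frac{1}{\left(25 - 12\right) \left(m + m\right) + q} = \frac{1}{13 \cdot 2 m + q} = \frac{1}{26 m + q} = \frac{1}{q + 26 m}$)
$\frac{1062 + C{\left(-41,41 \right)}}{I{\left(3 \right)} + 4667} = \frac{1062 + \frac{1}{41 + 26 \left(-41\right)}}{- \frac{65}{3} + 4667} = \frac{1062 + \frac{1}{41 - 1066}}{\left(-65\right) \frac{1}{3} + 4667} = \frac{1062 + \frac{1}{-1025}}{- \frac{65}{3} + 4667} = \frac{1062 - \frac{1}{1025}}{\frac{13936}{3}} = \frac{1088549}{1025} \cdot \frac{3}{13936} = \frac{48741}{213200}$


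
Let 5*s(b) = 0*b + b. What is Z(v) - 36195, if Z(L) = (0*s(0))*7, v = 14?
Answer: -36195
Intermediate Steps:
s(b) = b/5 (s(b) = (0*b + b)/5 = (0 + b)/5 = b/5)
Z(L) = 0 (Z(L) = (0*((⅕)*0))*7 = (0*0)*7 = 0*7 = 0)
Z(v) - 36195 = 0 - 36195 = -36195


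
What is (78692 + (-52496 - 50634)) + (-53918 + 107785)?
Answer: 29429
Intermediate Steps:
(78692 + (-52496 - 50634)) + (-53918 + 107785) = (78692 - 103130) + 53867 = -24438 + 53867 = 29429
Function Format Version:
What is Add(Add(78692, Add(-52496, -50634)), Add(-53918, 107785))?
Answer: 29429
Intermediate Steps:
Add(Add(78692, Add(-52496, -50634)), Add(-53918, 107785)) = Add(Add(78692, -103130), 53867) = Add(-24438, 53867) = 29429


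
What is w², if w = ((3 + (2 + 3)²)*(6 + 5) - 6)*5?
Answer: 2280100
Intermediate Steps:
w = 1510 (w = ((3 + 5²)*11 - 6)*5 = ((3 + 25)*11 - 6)*5 = (28*11 - 6)*5 = (308 - 6)*5 = 302*5 = 1510)
w² = 1510² = 2280100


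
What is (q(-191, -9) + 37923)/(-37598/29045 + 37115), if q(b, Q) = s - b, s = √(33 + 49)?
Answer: 1107021130/1077967577 + 29045*√82/1077967577 ≈ 1.0272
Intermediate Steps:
s = √82 ≈ 9.0554
q(b, Q) = √82 - b
(q(-191, -9) + 37923)/(-37598/29045 + 37115) = ((√82 - 1*(-191)) + 37923)/(-37598/29045 + 37115) = ((√82 + 191) + 37923)/(-37598*1/29045 + 37115) = ((191 + √82) + 37923)/(-37598/29045 + 37115) = (38114 + √82)/(1077967577/29045) = (38114 + √82)*(29045/1077967577) = 1107021130/1077967577 + 29045*√82/1077967577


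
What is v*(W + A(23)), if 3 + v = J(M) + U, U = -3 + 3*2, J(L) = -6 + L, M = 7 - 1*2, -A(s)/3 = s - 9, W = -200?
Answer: 242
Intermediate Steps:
A(s) = 27 - 3*s (A(s) = -3*(s - 9) = -3*(-9 + s) = 27 - 3*s)
M = 5 (M = 7 - 2 = 5)
U = 3 (U = -3 + 6 = 3)
v = -1 (v = -3 + ((-6 + 5) + 3) = -3 + (-1 + 3) = -3 + 2 = -1)
v*(W + A(23)) = -(-200 + (27 - 3*23)) = -(-200 + (27 - 69)) = -(-200 - 42) = -1*(-242) = 242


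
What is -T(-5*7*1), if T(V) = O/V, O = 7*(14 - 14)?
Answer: 0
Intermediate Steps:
O = 0 (O = 7*0 = 0)
T(V) = 0 (T(V) = 0/V = 0)
-T(-5*7*1) = -1*0 = 0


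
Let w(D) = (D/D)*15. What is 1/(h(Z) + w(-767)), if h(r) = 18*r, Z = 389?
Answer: 1/7017 ≈ 0.00014251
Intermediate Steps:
w(D) = 15 (w(D) = 1*15 = 15)
1/(h(Z) + w(-767)) = 1/(18*389 + 15) = 1/(7002 + 15) = 1/7017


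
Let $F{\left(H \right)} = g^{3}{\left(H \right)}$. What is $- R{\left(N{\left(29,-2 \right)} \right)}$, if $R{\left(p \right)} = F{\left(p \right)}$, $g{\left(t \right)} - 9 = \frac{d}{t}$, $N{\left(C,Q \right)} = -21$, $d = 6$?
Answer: $- \frac{226981}{343} \approx -661.75$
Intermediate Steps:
$g{\left(t \right)} = 9 + \frac{6}{t}$
$F{\left(H \right)} = \left(9 + \frac{6}{H}\right)^{3}$
$R{\left(p \right)} = \left(9 + \frac{6}{p}\right)^{3}$
$- R{\left(N{\left(29,-2 \right)} \right)} = - \left(9 + \frac{6}{-21}\right)^{3} = - \left(9 + 6 \left(- \frac{1}{21}\right)\right)^{3} = - \left(9 - \frac{2}{7}\right)^{3} = - \left(\frac{61}{7}\right)^{3} = \left(-1\right) \frac{226981}{343} = - \frac{226981}{343}$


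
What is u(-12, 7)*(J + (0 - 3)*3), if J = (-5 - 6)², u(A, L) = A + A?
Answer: -2688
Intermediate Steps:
u(A, L) = 2*A
J = 121 (J = (-11)² = 121)
u(-12, 7)*(J + (0 - 3)*3) = (2*(-12))*(121 + (0 - 3)*3) = -24*(121 - 3*3) = -24*(121 - 9) = -24*112 = -2688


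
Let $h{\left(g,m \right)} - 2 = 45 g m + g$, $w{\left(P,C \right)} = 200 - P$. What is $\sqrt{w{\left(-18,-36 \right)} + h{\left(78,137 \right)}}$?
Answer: $4 \sqrt{30073} \approx 693.66$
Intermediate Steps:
$h{\left(g,m \right)} = 2 + g + 45 g m$ ($h{\left(g,m \right)} = 2 + \left(45 g m + g\right) = 2 + \left(g + 45 g m\right) = 2 + g + 45 g m$)
$\sqrt{w{\left(-18,-36 \right)} + h{\left(78,137 \right)}} = \sqrt{\left(200 - -18\right) + \left(2 + 78 + 45 \cdot 78 \cdot 137\right)} = \sqrt{\left(200 + 18\right) + \left(2 + 78 + 480870\right)} = \sqrt{218 + 480950} = \sqrt{481168} = 4 \sqrt{30073}$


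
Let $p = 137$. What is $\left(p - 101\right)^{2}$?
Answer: $1296$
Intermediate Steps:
$\left(p - 101\right)^{2} = \left(137 - 101\right)^{2} = 36^{2} = 1296$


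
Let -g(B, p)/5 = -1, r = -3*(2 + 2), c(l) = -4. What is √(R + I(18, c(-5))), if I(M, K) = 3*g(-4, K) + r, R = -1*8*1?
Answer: I*√5 ≈ 2.2361*I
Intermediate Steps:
r = -12 (r = -3*4 = -12)
R = -8 (R = -8*1 = -8)
g(B, p) = 5 (g(B, p) = -5*(-1) = 5)
I(M, K) = 3 (I(M, K) = 3*5 - 12 = 15 - 12 = 3)
√(R + I(18, c(-5))) = √(-8 + 3) = √(-5) = I*√5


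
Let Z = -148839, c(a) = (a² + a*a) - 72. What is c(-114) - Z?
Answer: 174759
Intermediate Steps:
c(a) = -72 + 2*a² (c(a) = (a² + a²) - 72 = 2*a² - 72 = -72 + 2*a²)
c(-114) - Z = (-72 + 2*(-114)²) - 1*(-148839) = (-72 + 2*12996) + 148839 = (-72 + 25992) + 148839 = 25920 + 148839 = 174759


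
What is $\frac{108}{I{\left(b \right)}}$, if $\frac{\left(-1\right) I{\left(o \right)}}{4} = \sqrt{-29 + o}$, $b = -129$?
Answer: $\frac{27 i \sqrt{158}}{158} \approx 2.148 i$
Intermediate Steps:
$I{\left(o \right)} = - 4 \sqrt{-29 + o}$
$\frac{108}{I{\left(b \right)}} = \frac{108}{\left(-4\right) \sqrt{-29 - 129}} = \frac{108}{\left(-4\right) \sqrt{-158}} = \frac{108}{\left(-4\right) i \sqrt{158}} = 108 \frac{i \sqrt{158}}{632} = \frac{27 i \sqrt{158}}{158}$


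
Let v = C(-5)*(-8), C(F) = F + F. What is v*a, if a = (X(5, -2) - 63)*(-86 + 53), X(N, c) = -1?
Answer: 168960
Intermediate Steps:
C(F) = 2*F
v = 80 (v = (2*(-5))*(-8) = -10*(-8) = 80)
a = 2112 (a = (-1 - 63)*(-86 + 53) = -64*(-33) = 2112)
v*a = 80*2112 = 168960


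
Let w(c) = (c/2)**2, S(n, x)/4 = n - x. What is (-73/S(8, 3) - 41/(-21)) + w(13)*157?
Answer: 696313/105 ≈ 6631.6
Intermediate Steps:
S(n, x) = -4*x + 4*n (S(n, x) = 4*(n - x) = -4*x + 4*n)
w(c) = c**2/4 (w(c) = (c*(1/2))**2 = (c/2)**2 = c**2/4)
(-73/S(8, 3) - 41/(-21)) + w(13)*157 = (-73/(-4*3 + 4*8) - 41/(-21)) + ((1/4)*13**2)*157 = (-73/(-12 + 32) - 41*(-1/21)) + ((1/4)*169)*157 = (-73/20 + 41/21) + (169/4)*157 = (-73*1/20 + 41/21) + 26533/4 = (-73/20 + 41/21) + 26533/4 = -713/420 + 26533/4 = 696313/105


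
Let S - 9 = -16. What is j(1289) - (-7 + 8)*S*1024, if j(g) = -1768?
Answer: 5400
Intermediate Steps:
S = -7 (S = 9 - 16 = -7)
j(1289) - (-7 + 8)*S*1024 = -1768 - (-7 + 8)*(-7)*1024 = -1768 - 1*(-7)*1024 = -1768 - (-7)*1024 = -1768 - 1*(-7168) = -1768 + 7168 = 5400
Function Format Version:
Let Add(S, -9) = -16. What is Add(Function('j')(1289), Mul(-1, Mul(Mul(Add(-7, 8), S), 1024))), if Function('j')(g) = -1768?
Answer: 5400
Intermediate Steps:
S = -7 (S = Add(9, -16) = -7)
Add(Function('j')(1289), Mul(-1, Mul(Mul(Add(-7, 8), S), 1024))) = Add(-1768, Mul(-1, Mul(Mul(Add(-7, 8), -7), 1024))) = Add(-1768, Mul(-1, Mul(Mul(1, -7), 1024))) = Add(-1768, Mul(-1, Mul(-7, 1024))) = Add(-1768, Mul(-1, -7168)) = Add(-1768, 7168) = 5400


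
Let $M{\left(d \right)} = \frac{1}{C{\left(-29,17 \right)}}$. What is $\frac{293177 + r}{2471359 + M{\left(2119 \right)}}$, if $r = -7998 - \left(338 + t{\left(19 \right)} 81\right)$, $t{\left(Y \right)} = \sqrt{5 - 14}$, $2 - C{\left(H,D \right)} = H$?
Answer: $\frac{8830071}{76612130} - \frac{7533 i}{76612130} \approx 0.11526 - 9.8326 \cdot 10^{-5} i$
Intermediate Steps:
$C{\left(H,D \right)} = 2 - H$
$t{\left(Y \right)} = 3 i$ ($t{\left(Y \right)} = \sqrt{-9} = 3 i$)
$r = -8336 - 243 i$ ($r = -7998 - \left(338 + 3 i 81\right) = -7998 - \left(338 + 243 i\right) = -8336 - 243 i \approx -8336.0 - 243.0 i$)
$M{\left(d \right)} = \frac{1}{31}$ ($M{\left(d \right)} = \frac{1}{2 - -29} = \frac{1}{2 + 29} = \frac{1}{31}$)
$\frac{293177 + r}{2471359 + M{\left(2119 \right)}} = \frac{293177 - \left(8336 + 243 i\right)}{2471359 + \frac{1}{31}} = \frac{284841 - 243 i}{\frac{76612130}{31}} = \left(284841 - 243 i\right) \frac{31}{76612130} = \frac{8830071}{76612130} - \frac{7533 i}{76612130}$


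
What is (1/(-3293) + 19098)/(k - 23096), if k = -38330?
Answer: -62889713/202275818 ≈ -0.31091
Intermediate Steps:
(1/(-3293) + 19098)/(k - 23096) = (1/(-3293) + 19098)/(-38330 - 23096) = (-1/3293 + 19098)/(-61426) = (62889713/3293)*(-1/61426) = -62889713/202275818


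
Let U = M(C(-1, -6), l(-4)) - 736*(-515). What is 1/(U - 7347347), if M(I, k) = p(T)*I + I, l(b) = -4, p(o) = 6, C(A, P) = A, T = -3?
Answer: -1/6968314 ≈ -1.4351e-7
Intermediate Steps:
M(I, k) = 7*I (M(I, k) = 6*I + I = 7*I)
U = 379033 (U = 7*(-1) - 736*(-515) = -7 + 379040 = 379033)
1/(U - 7347347) = 1/(379033 - 7347347) = 1/(-6968314) = -1/6968314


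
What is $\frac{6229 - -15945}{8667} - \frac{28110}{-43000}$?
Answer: $\frac{119711137}{37268100} \approx 3.2122$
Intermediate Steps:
$\frac{6229 - -15945}{8667} - \frac{28110}{-43000} = \left(6229 + 15945\right) \frac{1}{8667} - - \frac{2811}{4300} = 22174 \cdot \frac{1}{8667} + \frac{2811}{4300} = \frac{22174}{8667} + \frac{2811}{4300} = \frac{119711137}{37268100}$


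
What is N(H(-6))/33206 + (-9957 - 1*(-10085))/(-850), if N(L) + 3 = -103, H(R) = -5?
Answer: -1085117/7056275 ≈ -0.15378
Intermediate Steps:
N(L) = -106 (N(L) = -3 - 103 = -106)
N(H(-6))/33206 + (-9957 - 1*(-10085))/(-850) = -106/33206 + (-9957 - 1*(-10085))/(-850) = -106*1/33206 + (-9957 + 10085)*(-1/850) = -53/16603 + 128*(-1/850) = -53/16603 - 64/425 = -1085117/7056275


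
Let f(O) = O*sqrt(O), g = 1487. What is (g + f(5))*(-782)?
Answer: -1162834 - 3910*sqrt(5) ≈ -1.1716e+6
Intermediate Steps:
f(O) = O**(3/2)
(g + f(5))*(-782) = (1487 + 5**(3/2))*(-782) = (1487 + 5*sqrt(5))*(-782) = -1162834 - 3910*sqrt(5)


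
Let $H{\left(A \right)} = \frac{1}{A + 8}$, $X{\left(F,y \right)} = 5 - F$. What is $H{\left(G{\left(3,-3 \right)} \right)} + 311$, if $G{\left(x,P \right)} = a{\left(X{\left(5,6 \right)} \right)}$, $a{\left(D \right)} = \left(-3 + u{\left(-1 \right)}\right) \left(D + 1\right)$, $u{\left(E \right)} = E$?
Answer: $\frac{1245}{4} \approx 311.25$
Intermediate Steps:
$a{\left(D \right)} = -4 - 4 D$ ($a{\left(D \right)} = \left(-3 - 1\right) \left(D + 1\right) = - 4 \left(1 + D\right) = -4 - 4 D$)
$G{\left(x,P \right)} = -4$ ($G{\left(x,P \right)} = -4 - 4 \left(5 - 5\right) = -4 - 0 = -4 + 0 = -4$)
$H{\left(A \right)} = \frac{1}{8 + A}$
$H{\left(G{\left(3,-3 \right)} \right)} + 311 = \frac{1}{8 - 4} + 311 = \frac{1}{4} + 311 = \frac{1245}{4}$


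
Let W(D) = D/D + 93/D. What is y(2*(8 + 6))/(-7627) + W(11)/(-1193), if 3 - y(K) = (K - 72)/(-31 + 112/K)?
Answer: -21902167/2702406267 ≈ -0.0081047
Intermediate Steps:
W(D) = 1 + 93/D
y(K) = 3 - (-72 + K)/(-31 + 112/K) (y(K) = 3 - (K - 72)/(-31 + 112/K) = 3 - (-72 + K)/(-31 + 112/K))
y(2*(8 + 6))/(-7627) + W(11)/(-1193) = ((-336 + (2*(8 + 6))² + 21*(2*(8 + 6)))/(-112 + 31*(2*(8 + 6))))/(-7627) + ((93 + 11)/11)/(-1193) = ((-336 + (2*14)² + 21*(2*14))/(-112 + 31*(2*14)))*(-1/7627) + ((1/11)*104)*(-1/1193) = ((-336 + 28² + 21*28)/(-112 + 31*28))*(-1/7627) + (104/11)*(-1/1193) = ((-336 + 784 + 588)/(-112 + 868))*(-1/7627) - 104/13123 = (1036/756)*(-1/7627) - 104/13123 = ((1/756)*1036)*(-1/7627) - 104/13123 = (37/27)*(-1/7627) - 104/13123 = -37/205929 - 104/13123 = -21902167/2702406267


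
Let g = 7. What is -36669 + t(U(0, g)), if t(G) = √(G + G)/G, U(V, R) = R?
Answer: -36669 + √14/7 ≈ -36668.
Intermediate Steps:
t(G) = √2/√G (t(G) = √(2*G)/G = (√2*√G)/G = √2/√G)
-36669 + t(U(0, g)) = -36669 + √2/√7 = -36669 + √2*(√7/7) = -36669 + √14/7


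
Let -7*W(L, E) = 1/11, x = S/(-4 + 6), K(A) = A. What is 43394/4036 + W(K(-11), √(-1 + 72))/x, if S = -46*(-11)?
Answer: 422677239/39312658 ≈ 10.752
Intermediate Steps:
S = 506
x = 253 (x = 506/(-4 + 6) = 506/2 = 506*(½) = 253)
W(L, E) = -1/77 (W(L, E) = -⅐/11 = -⅐*1/11 = -1/77)
43394/4036 + W(K(-11), √(-1 + 72))/x = 43394/4036 - 1/77/253 = 43394*(1/4036) - 1/77*1/253 = 21697/2018 - 1/19481 = 422677239/39312658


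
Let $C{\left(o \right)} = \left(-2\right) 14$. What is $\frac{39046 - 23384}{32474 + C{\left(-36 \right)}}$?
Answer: $\frac{7831}{16223} \approx 0.48271$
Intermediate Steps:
$C{\left(o \right)} = -28$
$\frac{39046 - 23384}{32474 + C{\left(-36 \right)}} = \frac{39046 - 23384}{32474 - 28} = \frac{15662}{32446} = 15662 \cdot \frac{1}{32446} = \frac{7831}{16223}$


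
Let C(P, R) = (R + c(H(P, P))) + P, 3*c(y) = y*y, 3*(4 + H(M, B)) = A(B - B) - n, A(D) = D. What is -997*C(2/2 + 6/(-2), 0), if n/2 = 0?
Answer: -9970/3 ≈ -3323.3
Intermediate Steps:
n = 0 (n = 2*0 = 0)
H(M, B) = -4 (H(M, B) = -4 + ((B - B) - 1*0)/3 = -4 + (0 + 0)/3 = -4 + (⅓)*0 = -4 + 0 = -4)
c(y) = y²/3 (c(y) = (y*y)/3 = y²/3)
C(P, R) = 16/3 + P + R (C(P, R) = (R + (⅓)*(-4)²) + P = (R + (⅓)*16) + P = (R + 16/3) + P = (16/3 + R) + P = 16/3 + P + R)
-997*C(2/2 + 6/(-2), 0) = -997*(16/3 + (2/2 + 6/(-2)) + 0) = -997*(16/3 + (2*(½) + 6*(-½)) + 0) = -997*(16/3 + (1 - 3) + 0) = -997*(16/3 - 2 + 0) = -997*10/3 = -9970/3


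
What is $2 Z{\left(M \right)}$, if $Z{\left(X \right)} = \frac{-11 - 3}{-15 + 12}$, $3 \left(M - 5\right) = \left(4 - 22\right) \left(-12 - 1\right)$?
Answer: $\frac{28}{3} \approx 9.3333$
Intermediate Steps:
$M = 83$ ($M = 5 + \frac{\left(4 - 22\right) \left(-12 - 1\right)}{3} = 5 + \frac{\left(-18\right) \left(-13\right)}{3} = 5 + \frac{1}{3} \cdot 234 = 5 + 78 = 83$)
$Z{\left(X \right)} = \frac{14}{3}$ ($Z{\left(X \right)} = - \frac{14}{-3} = \left(-14\right) \left(- \frac{1}{3}\right) = \frac{14}{3}$)
$2 Z{\left(M \right)} = 2 \cdot \frac{14}{3} = \frac{28}{3}$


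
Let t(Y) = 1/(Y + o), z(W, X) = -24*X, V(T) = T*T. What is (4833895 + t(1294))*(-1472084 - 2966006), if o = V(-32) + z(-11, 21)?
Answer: -19458107784137895/907 ≈ -2.1453e+13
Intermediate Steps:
V(T) = T**2
o = 520 (o = (-32)**2 - 24*21 = 1024 - 504 = 520)
t(Y) = 1/(520 + Y) (t(Y) = 1/(Y + 520) = 1/(520 + Y))
(4833895 + t(1294))*(-1472084 - 2966006) = (4833895 + 1/(520 + 1294))*(-1472084 - 2966006) = (4833895 + 1/1814)*(-4438090) = (8768685531/1814)*(-4438090) = -19458107784137895/907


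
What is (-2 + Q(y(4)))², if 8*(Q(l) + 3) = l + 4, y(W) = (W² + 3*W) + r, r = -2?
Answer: 25/16 ≈ 1.5625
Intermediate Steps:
y(W) = -2 + W² + 3*W (y(W) = (W² + 3*W) - 2 = -2 + W² + 3*W)
Q(l) = -5/2 + l/8 (Q(l) = -3 + (l + 4)/8 = -3 + (4 + l)/8 = -3 + (½ + l/8) = -5/2 + l/8)
(-2 + Q(y(4)))² = (-2 + (-5/2 + (-2 + 4² + 3*4)/8))² = (-2 + (-5/2 + (-2 + 16 + 12)/8))² = (-2 + (-5/2 + (⅛)*26))² = (-2 + (-5/2 + 13/4))² = (-2 + ¾)² = (-5/4)² = 25/16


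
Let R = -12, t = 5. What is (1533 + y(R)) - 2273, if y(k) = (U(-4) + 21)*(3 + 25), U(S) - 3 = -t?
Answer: -208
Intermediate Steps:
U(S) = -2 (U(S) = 3 - 1*5 = 3 - 5 = -2)
y(k) = 532 (y(k) = (-2 + 21)*(3 + 25) = 19*28 = 532)
(1533 + y(R)) - 2273 = (1533 + 532) - 2273 = 2065 - 2273 = -208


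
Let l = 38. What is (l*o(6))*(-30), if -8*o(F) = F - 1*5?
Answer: 285/2 ≈ 142.50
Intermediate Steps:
o(F) = 5/8 - F/8 (o(F) = -(F - 1*5)/8 = -(F - 5)/8 = -(-5 + F)/8 = 5/8 - F/8)
(l*o(6))*(-30) = (38*(5/8 - ⅛*6))*(-30) = (38*(5/8 - ¾))*(-30) = (38*(-⅛))*(-30) = -19/4*(-30) = 285/2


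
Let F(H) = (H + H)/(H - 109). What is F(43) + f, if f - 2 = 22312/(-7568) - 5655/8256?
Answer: -266653/90816 ≈ -2.9362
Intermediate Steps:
F(H) = 2*H/(-109 + H) (F(H) = (2*H)/(-109 + H) = 2*H/(-109 + H))
f = -49439/30272 (f = 2 + (22312/(-7568) - 5655/8256) = 2 + (22312*(-1/7568) - 5655*1/8256) = 2 + (-2789/946 - 1885/2752) = 2 - 109983/30272 = -49439/30272 ≈ -1.6332)
F(43) + f = 2*43/(-109 + 43) - 49439/30272 = 2*43/(-66) - 49439/30272 = 2*43*(-1/66) - 49439/30272 = -43/33 - 49439/30272 = -266653/90816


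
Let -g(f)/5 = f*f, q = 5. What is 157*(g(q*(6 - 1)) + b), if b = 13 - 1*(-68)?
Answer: -477908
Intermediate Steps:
b = 81 (b = 13 + 68 = 81)
g(f) = -5*f² (g(f) = -5*f*f = -5*f²)
157*(g(q*(6 - 1)) + b) = 157*(-5*25*(6 - 1)² + 81) = 157*(-5*(5*5)² + 81) = 157*(-5*25² + 81) = 157*(-5*625 + 81) = 157*(-3125 + 81) = 157*(-3044) = -477908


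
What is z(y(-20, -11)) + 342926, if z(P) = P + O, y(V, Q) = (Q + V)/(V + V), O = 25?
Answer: 13718071/40 ≈ 3.4295e+5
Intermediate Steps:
y(V, Q) = (Q + V)/(2*V) (y(V, Q) = (Q + V)/((2*V)) = (Q + V)*(1/(2*V)) = (Q + V)/(2*V))
z(P) = 25 + P (z(P) = P + 25 = 25 + P)
z(y(-20, -11)) + 342926 = (25 + (½)*(-11 - 20)/(-20)) + 342926 = (25 + (½)*(-1/20)*(-31)) + 342926 = (25 + 31/40) + 342926 = 1031/40 + 342926 = 13718071/40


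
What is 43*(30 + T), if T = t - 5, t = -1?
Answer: 1032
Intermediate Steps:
T = -6 (T = -1 - 5 = -6)
43*(30 + T) = 43*(30 - 6) = 43*24 = 1032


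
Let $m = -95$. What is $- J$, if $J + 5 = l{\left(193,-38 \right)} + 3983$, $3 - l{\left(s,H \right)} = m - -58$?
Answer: $-4018$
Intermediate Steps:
$l{\left(s,H \right)} = 40$ ($l{\left(s,H \right)} = 3 - \left(-95 - -58\right) = 3 - \left(-95 + 58\right) = 3 - -37 = 3 + 37 = 40$)
$J = 4018$ ($J = -5 + \left(40 + 3983\right) = -5 + 4023 = 4018$)
$- J = \left(-1\right) 4018 = -4018$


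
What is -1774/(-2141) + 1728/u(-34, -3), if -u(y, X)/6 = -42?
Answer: 115186/14987 ≈ 7.6857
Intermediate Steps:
u(y, X) = 252 (u(y, X) = -6*(-42) = 252)
-1774/(-2141) + 1728/u(-34, -3) = -1774/(-2141) + 1728/252 = -1774*(-1/2141) + 1728*(1/252) = 1774/2141 + 48/7 = 115186/14987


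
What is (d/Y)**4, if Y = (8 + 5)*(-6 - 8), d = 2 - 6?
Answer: 16/68574961 ≈ 2.3332e-7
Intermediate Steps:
d = -4
Y = -182 (Y = 13*(-14) = -182)
(d/Y)**4 = (-4/(-182))**4 = (-4*(-1/182))**4 = (2/91)**4 = 16/68574961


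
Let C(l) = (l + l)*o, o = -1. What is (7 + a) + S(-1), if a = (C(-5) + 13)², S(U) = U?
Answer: 535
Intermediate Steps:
C(l) = -2*l (C(l) = (l + l)*(-1) = (2*l)*(-1) = -2*l)
a = 529 (a = (-2*(-5) + 13)² = (10 + 13)² = 23² = 529)
(7 + a) + S(-1) = (7 + 529) - 1 = 536 - 1 = 535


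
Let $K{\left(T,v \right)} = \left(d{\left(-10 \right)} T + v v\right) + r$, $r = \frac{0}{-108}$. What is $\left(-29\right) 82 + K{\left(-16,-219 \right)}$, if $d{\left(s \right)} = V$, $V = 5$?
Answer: $45503$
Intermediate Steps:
$r = 0$ ($r = 0 \left(- \frac{1}{108}\right) = 0$)
$d{\left(s \right)} = 5$
$K{\left(T,v \right)} = v^{2} + 5 T$ ($K{\left(T,v \right)} = \left(5 T + v v\right) + 0 = \left(5 T + v^{2}\right) + 0 = \left(v^{2} + 5 T\right) + 0 = v^{2} + 5 T$)
$\left(-29\right) 82 + K{\left(-16,-219 \right)} = \left(-29\right) 82 + \left(\left(-219\right)^{2} + 5 \left(-16\right)\right) = -2378 + \left(47961 - 80\right) = -2378 + 47881 = 45503$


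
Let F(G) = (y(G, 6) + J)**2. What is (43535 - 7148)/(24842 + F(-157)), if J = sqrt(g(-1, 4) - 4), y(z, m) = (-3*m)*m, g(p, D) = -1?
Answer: 147573543/148061809 + 873288*I*sqrt(5)/148061809 ≈ 0.9967 + 0.013189*I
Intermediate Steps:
y(z, m) = -3*m**2
J = I*sqrt(5) (J = sqrt(-1 - 4) = sqrt(-5) = I*sqrt(5) ≈ 2.2361*I)
F(G) = (-108 + I*sqrt(5))**2 (F(G) = (-3*6**2 + I*sqrt(5))**2 = (-3*36 + I*sqrt(5))**2 = (-108 + I*sqrt(5))**2)
(43535 - 7148)/(24842 + F(-157)) = (43535 - 7148)/(24842 + (108 - I*sqrt(5))**2) = 36387/(24842 + (108 - I*sqrt(5))**2)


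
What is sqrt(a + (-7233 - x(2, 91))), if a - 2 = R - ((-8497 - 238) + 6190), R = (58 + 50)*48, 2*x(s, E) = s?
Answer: sqrt(497) ≈ 22.293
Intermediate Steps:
x(s, E) = s/2
R = 5184 (R = 108*48 = 5184)
a = 7731 (a = 2 + (5184 - ((-8497 - 238) + 6190)) = 2 + (5184 - (-8735 + 6190)) = 2 + (5184 - 1*(-2545)) = 2 + (5184 + 2545) = 2 + 7729 = 7731)
sqrt(a + (-7233 - x(2, 91))) = sqrt(7731 + (-7233 - 2/2)) = sqrt(7731 + (-7233 - 1*1)) = sqrt(7731 + (-7233 - 1)) = sqrt(7731 - 7234) = sqrt(497)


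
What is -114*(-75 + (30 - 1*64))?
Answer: 12426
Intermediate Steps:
-114*(-75 + (30 - 1*64)) = -114*(-75 + (30 - 64)) = -114*(-75 - 34) = -114*(-109) = 12426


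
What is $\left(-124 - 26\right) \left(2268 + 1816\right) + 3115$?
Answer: $-609485$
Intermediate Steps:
$\left(-124 - 26\right) \left(2268 + 1816\right) + 3115 = \left(-124 + \left(-960 + 934\right)\right) 4084 + 3115 = \left(-124 - 26\right) 4084 + 3115 = \left(-150\right) 4084 + 3115 = -612600 + 3115 = -609485$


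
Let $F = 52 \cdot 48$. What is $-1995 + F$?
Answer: $501$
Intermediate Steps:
$F = 2496$
$-1995 + F = -1995 + 2496 = 501$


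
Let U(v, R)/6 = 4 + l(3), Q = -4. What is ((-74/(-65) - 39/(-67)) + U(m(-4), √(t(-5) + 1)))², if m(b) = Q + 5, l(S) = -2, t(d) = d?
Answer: 3570421009/18966025 ≈ 188.25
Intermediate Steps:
m(b) = 1 (m(b) = -4 + 5 = 1)
U(v, R) = 12 (U(v, R) = 6*(4 - 2) = 6*2 = 12)
((-74/(-65) - 39/(-67)) + U(m(-4), √(t(-5) + 1)))² = ((-74/(-65) - 39/(-67)) + 12)² = ((-74*(-1/65) - 39*(-1/67)) + 12)² = ((74/65 + 39/67) + 12)² = (7493/4355 + 12)² = (59753/4355)² = 3570421009/18966025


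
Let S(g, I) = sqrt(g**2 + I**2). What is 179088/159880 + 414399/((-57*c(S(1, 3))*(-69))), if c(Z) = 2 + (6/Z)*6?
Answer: -655379083/1175272170 + 414399*sqrt(10)/137218 ≈ 8.9924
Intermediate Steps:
S(g, I) = sqrt(I**2 + g**2)
c(Z) = 2 + 36/Z
179088/159880 + 414399/((-57*c(S(1, 3))*(-69))) = 179088/159880 + 414399/((-57*(2 + 36/(sqrt(3**2 + 1**2)))*(-69))) = 179088*(1/159880) + 414399/((-57*(2 + 36/(sqrt(9 + 1)))*(-69))) = 3198/2855 + 414399/((-57*(2 + 36/(sqrt(10)))*(-69))) = 3198/2855 + 414399/((-57*(2 + 36*(sqrt(10)/10))*(-69))) = 3198/2855 + 414399/((-57*(2 + 18*sqrt(10)/5)*(-69))) = 3198/2855 + 414399/(((-114 - 1026*sqrt(10)/5)*(-69))) = 3198/2855 + 414399/(7866 + 70794*sqrt(10)/5)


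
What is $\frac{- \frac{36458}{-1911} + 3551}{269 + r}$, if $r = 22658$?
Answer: $\frac{6822419}{43813497} \approx 0.15571$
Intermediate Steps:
$\frac{- \frac{36458}{-1911} + 3551}{269 + r} = \frac{- \frac{36458}{-1911} + 3551}{269 + 22658} = \frac{\left(-36458\right) \left(- \frac{1}{1911}\right) + 3551}{22927} = \left(\frac{36458}{1911} + 3551\right) \frac{1}{22927} = \frac{6822419}{1911} \cdot \frac{1}{22927} = \frac{6822419}{43813497}$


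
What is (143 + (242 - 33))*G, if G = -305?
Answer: -107360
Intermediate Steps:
(143 + (242 - 33))*G = (143 + (242 - 33))*(-305) = (143 + 209)*(-305) = 352*(-305) = -107360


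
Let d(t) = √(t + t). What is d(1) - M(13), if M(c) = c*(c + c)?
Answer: -338 + √2 ≈ -336.59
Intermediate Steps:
d(t) = √2*√t (d(t) = √(2*t) = √2*√t)
M(c) = 2*c² (M(c) = c*(2*c) = 2*c²)
d(1) - M(13) = √2*√1 - 2*13² = √2*1 - 2*169 = √2 - 1*338 = √2 - 338 = -338 + √2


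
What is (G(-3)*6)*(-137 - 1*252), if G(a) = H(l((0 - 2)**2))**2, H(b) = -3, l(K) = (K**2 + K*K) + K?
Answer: -21006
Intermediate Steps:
l(K) = K + 2*K**2 (l(K) = (K**2 + K**2) + K = 2*K**2 + K = K + 2*K**2)
G(a) = 9 (G(a) = (-3)**2 = 9)
(G(-3)*6)*(-137 - 1*252) = (9*6)*(-137 - 1*252) = 54*(-137 - 252) = 54*(-389) = -21006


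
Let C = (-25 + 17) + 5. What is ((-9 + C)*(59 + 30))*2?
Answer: -2136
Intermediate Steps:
C = -3 (C = -8 + 5 = -3)
((-9 + C)*(59 + 30))*2 = ((-9 - 3)*(59 + 30))*2 = -12*89*2 = -1068*2 = -2136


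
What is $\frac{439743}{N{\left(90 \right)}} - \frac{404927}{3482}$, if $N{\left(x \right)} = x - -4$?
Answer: $\frac{373280497}{81827} \approx 4561.8$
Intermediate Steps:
$N{\left(x \right)} = 4 + x$ ($N{\left(x \right)} = x + 4 = 4 + x$)
$\frac{439743}{N{\left(90 \right)}} - \frac{404927}{3482} = \frac{439743}{4 + 90} - \frac{404927}{3482} = \frac{439743}{94} - \frac{404927}{3482} = \frac{373280497}{81827}$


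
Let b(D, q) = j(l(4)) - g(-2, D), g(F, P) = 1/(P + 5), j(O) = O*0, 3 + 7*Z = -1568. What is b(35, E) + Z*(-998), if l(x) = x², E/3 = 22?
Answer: 62714313/280 ≈ 2.2398e+5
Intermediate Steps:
Z = -1571/7 (Z = -3/7 + (⅐)*(-1568) = -3/7 - 224 = -1571/7 ≈ -224.43)
E = 66 (E = 3*22 = 66)
j(O) = 0
g(F, P) = 1/(5 + P)
b(D, q) = -1/(5 + D) (b(D, q) = 0 - 1/(5 + D) = -1/(5 + D))
b(35, E) + Z*(-998) = -1/(5 + 35) - 1571/7*(-998) = -1/40 + 1567858/7 = 62714313/280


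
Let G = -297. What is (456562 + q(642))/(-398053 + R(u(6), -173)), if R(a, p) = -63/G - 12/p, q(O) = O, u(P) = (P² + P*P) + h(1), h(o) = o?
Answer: -1305088818/1136241485 ≈ -1.1486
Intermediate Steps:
u(P) = 1 + 2*P² (u(P) = (P² + P*P) + 1 = (P² + P²) + 1 = 2*P² + 1 = 1 + 2*P²)
R(a, p) = 7/33 - 12/p (R(a, p) = -63/(-297) - 12/p = -63*(-1/297) - 12/p = 7/33 - 12/p)
(456562 + q(642))/(-398053 + R(u(6), -173)) = (456562 + 642)/(-398053 + (7/33 - 12/(-173))) = 457204/(-398053 + (7/33 - 12*(-1/173))) = 457204/(-398053 + (7/33 + 12/173)) = 457204/(-398053 + 1607/5709) = 457204/(-2272482970/5709) = 457204*(-5709/2272482970) = -1305088818/1136241485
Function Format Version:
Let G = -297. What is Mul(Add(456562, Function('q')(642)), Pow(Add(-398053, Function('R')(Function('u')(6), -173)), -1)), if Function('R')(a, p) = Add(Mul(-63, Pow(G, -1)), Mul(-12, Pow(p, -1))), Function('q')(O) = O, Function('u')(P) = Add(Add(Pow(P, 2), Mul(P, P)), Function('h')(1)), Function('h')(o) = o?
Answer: Rational(-1305088818, 1136241485) ≈ -1.1486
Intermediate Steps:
Function('u')(P) = Add(1, Mul(2, Pow(P, 2))) (Function('u')(P) = Add(Add(Pow(P, 2), Mul(P, P)), 1) = Add(Add(Pow(P, 2), Pow(P, 2)), 1) = Add(Mul(2, Pow(P, 2)), 1) = Add(1, Mul(2, Pow(P, 2))))
Function('R')(a, p) = Add(Rational(7, 33), Mul(-12, Pow(p, -1))) (Function('R')(a, p) = Add(Mul(-63, Pow(-297, -1)), Mul(-12, Pow(p, -1))) = Add(Mul(-63, Rational(-1, 297)), Mul(-12, Pow(p, -1))) = Add(Rational(7, 33), Mul(-12, Pow(p, -1))))
Mul(Add(456562, Function('q')(642)), Pow(Add(-398053, Function('R')(Function('u')(6), -173)), -1)) = Mul(Add(456562, 642), Pow(Add(-398053, Add(Rational(7, 33), Mul(-12, Pow(-173, -1)))), -1)) = Mul(457204, Pow(Add(-398053, Add(Rational(7, 33), Mul(-12, Rational(-1, 173)))), -1)) = Mul(457204, Pow(Add(-398053, Add(Rational(7, 33), Rational(12, 173))), -1)) = Mul(457204, Pow(Add(-398053, Rational(1607, 5709)), -1)) = Mul(457204, Pow(Rational(-2272482970, 5709), -1)) = Mul(457204, Rational(-5709, 2272482970)) = Rational(-1305088818, 1136241485)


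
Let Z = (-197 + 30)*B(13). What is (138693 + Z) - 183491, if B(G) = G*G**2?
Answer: -411697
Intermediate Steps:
B(G) = G**3
Z = -366899 (Z = (-197 + 30)*13**3 = -167*2197 = -366899)
(138693 + Z) - 183491 = (138693 - 366899) - 183491 = -228206 - 183491 = -411697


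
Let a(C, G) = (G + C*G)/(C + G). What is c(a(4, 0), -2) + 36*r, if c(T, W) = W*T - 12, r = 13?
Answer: 456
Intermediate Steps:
a(C, G) = (G + C*G)/(C + G)
c(T, W) = -12 + T*W (c(T, W) = T*W - 12 = -12 + T*W)
c(a(4, 0), -2) + 36*r = (-12 + (0*(1 + 4)/(4 + 0))*(-2)) + 36*13 = (-12 + (0*5/4)*(-2)) + 468 = (-12 + (0*(1/4)*5)*(-2)) + 468 = (-12 + 0*(-2)) + 468 = (-12 + 0) + 468 = -12 + 468 = 456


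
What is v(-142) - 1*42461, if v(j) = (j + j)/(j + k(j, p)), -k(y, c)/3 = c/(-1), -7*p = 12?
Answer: -21866421/515 ≈ -42459.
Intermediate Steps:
p = -12/7 (p = -1/7*12 = -12/7 ≈ -1.7143)
k(y, c) = 3*c (k(y, c) = -3*c/(-1) = -3*c*(-1) = -(-3)*c = 3*c)
v(j) = 2*j/(-36/7 + j) (v(j) = (j + j)/(j + 3*(-12/7)) = (2*j)/(j - 36/7) = (2*j)/(-36/7 + j) = 2*j/(-36/7 + j))
v(-142) - 1*42461 = 14*(-142)/(-36 + 7*(-142)) - 1*42461 = 14*(-142)/(-36 - 994) - 42461 = 14*(-142)/(-1030) - 42461 = 14*(-142)*(-1/1030) - 42461 = 994/515 - 42461 = -21866421/515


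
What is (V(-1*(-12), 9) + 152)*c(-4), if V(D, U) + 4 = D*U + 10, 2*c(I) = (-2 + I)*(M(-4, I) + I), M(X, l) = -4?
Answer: 6384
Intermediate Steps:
c(I) = (-4 + I)*(-2 + I)/2 (c(I) = ((-2 + I)*(-4 + I))/2 = ((-4 + I)*(-2 + I))/2 = (-4 + I)*(-2 + I)/2)
V(D, U) = 6 + D*U (V(D, U) = -4 + (D*U + 10) = -4 + (10 + D*U) = 6 + D*U)
(V(-1*(-12), 9) + 152)*c(-4) = ((6 - 1*(-12)*9) + 152)*(4 + (½)*(-4)² - 3*(-4)) = ((6 + 12*9) + 152)*(4 + (½)*16 + 12) = ((6 + 108) + 152)*(4 + 8 + 12) = (114 + 152)*24 = 266*24 = 6384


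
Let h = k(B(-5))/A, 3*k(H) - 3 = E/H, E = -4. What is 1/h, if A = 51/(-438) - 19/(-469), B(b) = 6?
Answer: -46791/479318 ≈ -0.097620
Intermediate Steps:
A = -5199/68474 (A = 51*(-1/438) - 19*(-1/469) = -17/146 + 19/469 = -5199/68474 ≈ -0.075927)
k(H) = 1 - 4/(3*H) (k(H) = 1 + (-4/H)/3 = 1 - 4/(3*H))
h = -479318/46791 (h = ((-4/3 + 6)/6)/(-5199/68474) = -34237*14/(15597*3) = -68474/5199*7/9 = -479318/46791 ≈ -10.244)
1/h = 1/(-479318/46791) = -46791/479318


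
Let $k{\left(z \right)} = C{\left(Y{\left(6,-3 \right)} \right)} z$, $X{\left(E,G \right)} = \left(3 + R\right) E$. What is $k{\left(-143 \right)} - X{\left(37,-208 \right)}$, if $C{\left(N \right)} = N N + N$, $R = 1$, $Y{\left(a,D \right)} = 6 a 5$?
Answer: $-4659088$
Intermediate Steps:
$Y{\left(a,D \right)} = 30 a$
$C{\left(N \right)} = N + N^{2}$ ($C{\left(N \right)} = N^{2} + N = N + N^{2}$)
$X{\left(E,G \right)} = 4 E$ ($X{\left(E,G \right)} = \left(3 + 1\right) E = 4 E$)
$k{\left(z \right)} = 32580 z$ ($k{\left(z \right)} = 30 \cdot 6 \left(1 + 30 \cdot 6\right) z = 180 \left(1 + 180\right) z = 180 \cdot 181 z = 32580 z$)
$k{\left(-143 \right)} - X{\left(37,-208 \right)} = 32580 \left(-143\right) - 4 \cdot 37 = -4658940 - 148 = -4659088$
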